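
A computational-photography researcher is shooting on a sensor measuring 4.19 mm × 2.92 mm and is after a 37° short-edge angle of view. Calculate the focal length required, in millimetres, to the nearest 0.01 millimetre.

From α = 2·arctan(h/2f) we get f = h / (2·tan(α/2)).
With h = 2.92 mm and α/2 = 18.5°, tan(α/2) ≈ 0.33460, so f ≈ 2.92 / 0.66919 ≈ 4.3635 mm.

4.36 mm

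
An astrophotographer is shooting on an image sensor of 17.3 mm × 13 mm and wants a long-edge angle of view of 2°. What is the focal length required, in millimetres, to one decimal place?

From α = 2·arctan(w/2f) we get f = w / (2·tan(α/2)).
With w = 17.3 mm and α/2 = 1°, tan(α/2) ≈ 0.01746, so f ≈ 17.3 / 0.03491 ≈ 495.5582 mm.

495.6 mm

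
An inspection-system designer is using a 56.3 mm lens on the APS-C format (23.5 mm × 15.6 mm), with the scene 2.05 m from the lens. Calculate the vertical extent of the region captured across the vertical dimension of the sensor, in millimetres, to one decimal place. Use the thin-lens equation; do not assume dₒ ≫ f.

dₒ: 2.05 m = 2050 mm.
Similar triangles through the lens centre give W/dₒ = h/dᵢ; with 1/f = 1/dₒ + 1/dᵢ this gives W = h·(dₒ − f)/f.
W = 15.6 mm × (2050 − 56.3) / 56.3 = 15.6 × 35.4121 ≈ 552.428 mm.

552.4 mm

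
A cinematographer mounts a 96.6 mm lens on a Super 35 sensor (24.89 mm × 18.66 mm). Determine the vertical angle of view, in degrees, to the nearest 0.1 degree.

Angle of view α = 2·arctan(h/2f) with h = 18.66 mm and f = 96.6 mm.
h/2f = 0.09658; arctan(0.09658) ≈ 5.5167°, so α ≈ 11.0335°.

11.0°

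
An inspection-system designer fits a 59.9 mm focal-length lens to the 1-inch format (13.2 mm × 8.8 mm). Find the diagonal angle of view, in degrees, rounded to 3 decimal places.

Sensor diagonal = √(13.2² + 8.8²) = √251.6800 ≈ 15.8644 mm.
Angle of view α = 2·arctan(d/2f) with d = 15.8644 mm and f = 59.9 mm.
d/2f = 0.13242; arctan(0.13242) ≈ 7.5435°, so α ≈ 15.0869°.

15.087°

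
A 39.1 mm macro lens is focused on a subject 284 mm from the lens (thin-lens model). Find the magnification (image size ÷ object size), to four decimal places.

0.1597×

Thin lens: 1/f = 1/dₒ + 1/dᵢ → 1/dᵢ = 1/39.1 − 1/284 = 0.0220543 mm⁻¹, so dᵢ ≈ 45.3426 mm.
Magnification m = dᵢ/dₒ = 45.3426/284 ≈ 0.15966.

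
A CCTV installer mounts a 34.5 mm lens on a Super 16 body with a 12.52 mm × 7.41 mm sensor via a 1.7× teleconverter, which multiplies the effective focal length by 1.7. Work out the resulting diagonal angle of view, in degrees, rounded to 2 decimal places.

Effective focal length f = 34.5 × 1.7 = 58.65 mm.
Sensor diagonal = √(12.52² + 7.41²) = √211.6585 ≈ 14.5485 mm.
α = 2·arctan(14.548 / (2 × 58.65)) = 2·arctan(0.12403) ≈ 14.1404°.

14.14°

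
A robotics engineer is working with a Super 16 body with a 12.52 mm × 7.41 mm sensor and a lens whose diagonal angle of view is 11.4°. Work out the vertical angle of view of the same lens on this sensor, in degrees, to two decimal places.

Sensor diagonal = √(12.52² + 7.41²) = √211.6585 ≈ 14.5485 mm.
From the diagonal AOV: f = 14.5485 / (2·tan(5.7°)) = 14.5485 / 0.19963 ≈ 72.8785 mm.
Vertical AOV = 2·arctan(7.41 / (2 × 72.8785)) = 2·arctan(0.05084) ≈ 5.8206°.

5.82°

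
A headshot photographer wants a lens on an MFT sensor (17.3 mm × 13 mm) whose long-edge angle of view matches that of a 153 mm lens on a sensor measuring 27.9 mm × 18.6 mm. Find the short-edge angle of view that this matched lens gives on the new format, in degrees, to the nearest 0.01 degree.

7.84°

Equal long-edge AOV ⇒ f₂ = f₁ · 17.3/27.9 = 153 × 0.62007 ≈ 94.8710 mm.
Short-edge AOV on the new format = 2·arctan(13 / (2 × 94.8710)) = 2·arctan(0.06851) ≈ 7.8389°.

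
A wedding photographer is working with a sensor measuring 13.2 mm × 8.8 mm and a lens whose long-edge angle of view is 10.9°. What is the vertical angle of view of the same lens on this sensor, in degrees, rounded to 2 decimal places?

From the long-edge AOV: f = 13.2 / (2·tan(5.45°)) = 13.2 / 0.19082 ≈ 69.1763 mm.
Vertical AOV = 2·arctan(8.8 / (2 × 69.1763)) = 2·arctan(0.06361) ≈ 7.2789°.

7.28°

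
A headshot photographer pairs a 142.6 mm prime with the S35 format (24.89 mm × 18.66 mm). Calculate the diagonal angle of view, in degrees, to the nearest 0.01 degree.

Sensor diagonal = √(24.89² + 18.66²) = √967.7077 ≈ 31.1080 mm.
Angle of view α = 2·arctan(d/2f) with d = 31.1080 mm and f = 142.6 mm.
d/2f = 0.10907; arctan(0.10907) ≈ 6.2249°, so α ≈ 12.4498°.

12.45°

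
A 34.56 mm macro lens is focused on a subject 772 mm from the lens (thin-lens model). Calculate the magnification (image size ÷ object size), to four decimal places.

0.0469×

Thin lens: 1/f = 1/dₒ + 1/dᵢ → 1/dᵢ = 1/34.56 − 1/772 = 0.0276398 mm⁻¹, so dᵢ ≈ 36.1796 mm.
Magnification m = dᵢ/dₒ = 36.1796/772 ≈ 0.04686.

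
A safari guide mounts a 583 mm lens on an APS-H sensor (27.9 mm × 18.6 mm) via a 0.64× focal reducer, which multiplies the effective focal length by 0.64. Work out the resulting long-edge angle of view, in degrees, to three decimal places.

Effective focal length f = 583 × 0.64 = 373.12 mm.
α = 2·arctan(27.9 / (2 × 373.12)) = 2·arctan(0.03739) ≈ 4.2823°.

4.282°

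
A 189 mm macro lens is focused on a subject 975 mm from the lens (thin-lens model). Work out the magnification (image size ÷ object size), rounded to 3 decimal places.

Thin lens: 1/f = 1/dₒ + 1/dᵢ → 1/dᵢ = 1/189 − 1/975 = 0.0042654 mm⁻¹, so dᵢ ≈ 234.4466 mm.
Magnification m = dᵢ/dₒ = 234.4466/975 ≈ 0.24046.

0.240×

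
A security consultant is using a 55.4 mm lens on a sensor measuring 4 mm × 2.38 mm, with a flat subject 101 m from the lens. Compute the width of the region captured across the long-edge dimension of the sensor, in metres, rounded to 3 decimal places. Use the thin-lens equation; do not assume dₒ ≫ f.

7.288 m

dₒ: 101 m = 101000 mm.
Similar triangles through the lens centre give W/dₒ = w/dᵢ; with 1/f = 1/dₒ + 1/dᵢ this gives W = w·(dₒ − f)/f.
W = 4 mm × (101000 − 55.4) / 55.4 = 4 × 1822.1047 ≈ 7288.419 mm = 7.28842 m.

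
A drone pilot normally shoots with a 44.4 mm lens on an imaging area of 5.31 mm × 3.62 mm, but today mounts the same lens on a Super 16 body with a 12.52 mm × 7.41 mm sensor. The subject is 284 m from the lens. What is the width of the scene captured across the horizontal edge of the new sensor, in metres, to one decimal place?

80.1 m

The focal length stays 44.4 mm; the relevant sensor dimension is now w = 12.52 mm. Object distance dₒ = 284 m = 284000 mm.
Thin-lens field width W = w·(dₒ − f)/f = 12.52 × (284000 − 44.4)/44.4 ≈ 80070.363 mm = 80.0704 m.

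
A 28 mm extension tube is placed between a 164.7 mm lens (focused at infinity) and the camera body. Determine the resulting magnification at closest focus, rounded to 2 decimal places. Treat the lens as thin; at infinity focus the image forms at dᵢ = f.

The tube moves the image plane from f to f + e, so dᵢ = 164.7 + 28 = 192.7 mm. Focus is achieved when 1/f = 1/dₒ + 1/dᵢ, giving dₒ = 1/(1/f − 1/(f+e)).
Magnification m = dᵢ/dₒ = (f+e)·(1/f − 1/(f+e)) = e/f = 28/164.7 ≈ 0.1700.

0.17×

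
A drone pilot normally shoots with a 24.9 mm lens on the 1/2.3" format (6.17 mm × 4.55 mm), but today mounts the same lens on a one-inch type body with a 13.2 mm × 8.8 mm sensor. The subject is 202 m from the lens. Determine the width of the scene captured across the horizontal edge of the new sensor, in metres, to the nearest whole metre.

The focal length stays 24.9 mm; the relevant sensor dimension is now w = 13.2 mm. Object distance dₒ = 202 m = 202000 mm.
Thin-lens field width W = w·(dₒ − f)/f = 13.2 × (202000 − 24.9)/24.9 ≈ 107071.137 mm = 107.071 m.

107 m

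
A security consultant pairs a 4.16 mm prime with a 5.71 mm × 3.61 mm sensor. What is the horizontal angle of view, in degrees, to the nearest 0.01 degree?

68.92°

Angle of view α = 2·arctan(w/2f) with w = 5.71 mm and f = 4.16 mm.
w/2f = 0.68630; arctan(0.68630) ≈ 34.4617°, so α ≈ 68.9235°.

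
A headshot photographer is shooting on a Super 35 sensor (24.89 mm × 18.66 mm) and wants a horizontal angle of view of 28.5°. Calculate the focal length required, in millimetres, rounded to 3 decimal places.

From α = 2·arctan(w/2f) we get f = w / (2·tan(α/2)).
With w = 24.89 mm and α/2 = 14.25°, tan(α/2) ≈ 0.25397, so f ≈ 24.89 / 0.50794 ≈ 49.0023 mm.

49.002 mm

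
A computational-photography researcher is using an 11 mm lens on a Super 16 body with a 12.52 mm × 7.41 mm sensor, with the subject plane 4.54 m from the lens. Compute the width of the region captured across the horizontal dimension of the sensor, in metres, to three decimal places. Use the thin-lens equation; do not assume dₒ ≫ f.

5.155 m

dₒ: 4.54 m = 4540 mm.
Similar triangles through the lens centre give W/dₒ = w/dᵢ; with 1/f = 1/dₒ + 1/dᵢ this gives W = w·(dₒ − f)/f.
W = 12.52 mm × (4540 − 11) / 11 = 12.52 × 411.7273 ≈ 5154.825 mm = 5.15483 m.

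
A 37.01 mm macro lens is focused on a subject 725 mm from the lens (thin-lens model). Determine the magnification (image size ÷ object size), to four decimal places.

0.0538×

Thin lens: 1/f = 1/dₒ + 1/dᵢ → 1/dᵢ = 1/37.01 − 1/725 = 0.0256404 mm⁻¹, so dᵢ ≈ 39.0009 mm.
Magnification m = dᵢ/dₒ = 39.0009/725 ≈ 0.05379.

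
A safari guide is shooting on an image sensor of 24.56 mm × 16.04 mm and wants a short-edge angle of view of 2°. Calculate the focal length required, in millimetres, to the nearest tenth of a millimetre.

From α = 2·arctan(h/2f) we get f = h / (2·tan(α/2)).
With h = 16.04 mm and α/2 = 1°, tan(α/2) ≈ 0.01746, so f ≈ 16.04 / 0.03491 ≈ 459.4655 mm.

459.5 mm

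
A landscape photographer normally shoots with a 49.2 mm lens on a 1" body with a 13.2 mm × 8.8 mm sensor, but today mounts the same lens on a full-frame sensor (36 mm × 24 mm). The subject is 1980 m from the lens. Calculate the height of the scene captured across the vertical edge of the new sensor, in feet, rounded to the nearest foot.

3169 ft

The focal length stays 49.2 mm; the relevant sensor dimension is now h = 24 mm. Object distance dₒ = 1980 m = 1.98e+06 mm.
Thin-lens field height W = h·(dₒ − f)/f = 24 × (1.98e+06 − 49.2)/49.2 ≈ 965829.659 mm = 965829.659/304.8 ft = 3168.73 ft.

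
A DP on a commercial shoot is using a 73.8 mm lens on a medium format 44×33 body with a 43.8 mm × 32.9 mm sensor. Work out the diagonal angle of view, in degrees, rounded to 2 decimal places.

40.72°

Sensor diagonal = √(43.8² + 32.9²) = √3000.8500 ≈ 54.7800 mm.
Angle of view α = 2·arctan(d/2f) with d = 54.7800 mm and f = 73.8 mm.
d/2f = 0.37114; arctan(0.37114) ≈ 20.3618°, so α ≈ 40.7236°.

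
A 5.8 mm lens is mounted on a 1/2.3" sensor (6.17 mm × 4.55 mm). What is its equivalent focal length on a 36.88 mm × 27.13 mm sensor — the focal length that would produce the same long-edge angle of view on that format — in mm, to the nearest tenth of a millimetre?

34.7 mm

Equal angle of view means equal width/f ratio, so f₂ = f₁ · (width₂/width₁) = 5.8 × 36.88/6.17.
f₂ = 5.8 × 5.97731 ≈ 34.668 mm.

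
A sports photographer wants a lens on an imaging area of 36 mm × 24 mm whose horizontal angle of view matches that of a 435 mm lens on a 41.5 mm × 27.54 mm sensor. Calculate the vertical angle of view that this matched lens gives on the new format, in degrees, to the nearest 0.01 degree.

Equal horizontal AOV ⇒ f₂ = f₁ · 36/41.5 = 435 × 0.86747 ≈ 377.3494 mm.
Vertical AOV on the new format = 2·arctan(24 / (2 × 377.3494)) = 2·arctan(0.03180) ≈ 3.6429°.

3.64°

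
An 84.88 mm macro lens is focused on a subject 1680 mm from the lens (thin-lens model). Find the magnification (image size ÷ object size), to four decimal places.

0.0532×

Thin lens: 1/f = 1/dₒ + 1/dᵢ → 1/dᵢ = 1/84.88 − 1/1680 = 0.0111861 mm⁻¹, so dᵢ ≈ 89.3967 mm.
Magnification m = dᵢ/dₒ = 89.3967/1680 ≈ 0.05321.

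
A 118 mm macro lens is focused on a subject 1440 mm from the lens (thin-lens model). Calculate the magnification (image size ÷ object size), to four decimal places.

Thin lens: 1/f = 1/dₒ + 1/dᵢ → 1/dᵢ = 1/118 − 1/1440 = 0.0077801 mm⁻¹, so dᵢ ≈ 128.5325 mm.
Magnification m = dᵢ/dₒ = 128.5325/1440 ≈ 0.08926.

0.0893×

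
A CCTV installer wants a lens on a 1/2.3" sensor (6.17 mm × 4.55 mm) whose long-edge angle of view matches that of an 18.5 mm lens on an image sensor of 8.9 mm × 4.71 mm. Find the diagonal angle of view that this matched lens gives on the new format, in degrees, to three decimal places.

Equal long-edge AOV ⇒ f₂ = f₁ · 6.17/8.9 = 18.5 × 0.69326 ≈ 12.8253 mm.
Sensor diagonal = √(6.17² + 4.55²) = √58.7714 ≈ 7.6663 mm.
Diagonal AOV on the new format = 2·arctan(7.6663 / (2 × 12.8253)) = 2·arctan(0.29887) ≈ 33.2799°.

33.280°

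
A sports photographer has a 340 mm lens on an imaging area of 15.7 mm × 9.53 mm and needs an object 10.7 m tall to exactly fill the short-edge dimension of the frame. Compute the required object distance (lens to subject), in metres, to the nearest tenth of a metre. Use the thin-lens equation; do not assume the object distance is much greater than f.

382.1 m

W: 10.7 m = 10700 mm.
Magnification m = h/W = dᵢ/dₒ; combined with 1/f = 1/dₒ + 1/dᵢ this gives dₒ = f·(1 + W/h).
dₒ = 340 mm × (1 + 10700/9.53) = 340 × 1123.7702 ≈ 382081.868 mm = 382.082 m.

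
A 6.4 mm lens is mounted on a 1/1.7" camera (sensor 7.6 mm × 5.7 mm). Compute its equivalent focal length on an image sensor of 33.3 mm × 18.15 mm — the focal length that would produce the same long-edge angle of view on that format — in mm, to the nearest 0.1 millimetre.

28.0 mm

Equal angle of view means equal width/f ratio, so f₂ = f₁ · (width₂/width₁) = 6.4 × 33.3/7.6.
f₂ = 6.4 × 4.38158 ≈ 28.042 mm.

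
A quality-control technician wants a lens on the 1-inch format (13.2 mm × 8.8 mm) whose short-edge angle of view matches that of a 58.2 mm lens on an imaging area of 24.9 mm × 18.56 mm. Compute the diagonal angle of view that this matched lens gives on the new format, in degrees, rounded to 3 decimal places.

32.075°

Equal short-edge AOV ⇒ f₂ = f₁ · 8.8/18.56 = 58.2 × 0.47414 ≈ 27.5948 mm.
Sensor diagonal = √(13.2² + 8.8²) = √251.6800 ≈ 15.8644 mm.
Diagonal AOV on the new format = 2·arctan(15.8644 / (2 × 27.5948)) = 2·arctan(0.28745) ≈ 32.0749°.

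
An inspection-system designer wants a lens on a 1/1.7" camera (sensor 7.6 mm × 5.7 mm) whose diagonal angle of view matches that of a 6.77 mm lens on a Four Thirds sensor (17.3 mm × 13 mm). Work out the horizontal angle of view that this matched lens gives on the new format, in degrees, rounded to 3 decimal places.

Sensor diagonal = √(17.3² + 13²) = √468.2900 ≈ 21.6400 mm.
Sensor diagonal = √(7.6² + 5.7²) = √90.2500 ≈ 9.5000 mm.
Equal diagonal AOV ⇒ f₂ = f₁ · 9.5000/21.6400 = 6.77 × 0.43900 ≈ 2.9720 mm.
Horizontal AOV on the new format = 2·arctan(7.6 / (2 × 2.9720)) = 2·arctan(1.27858) ≈ 103.9409°.

103.941°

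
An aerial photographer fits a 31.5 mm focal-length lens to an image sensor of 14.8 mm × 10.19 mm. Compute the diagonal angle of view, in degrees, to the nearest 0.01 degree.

31.84°

Sensor diagonal = √(14.8² + 10.19²) = √322.8761 ≈ 17.9688 mm.
Angle of view α = 2·arctan(d/2f) with d = 17.9688 mm and f = 31.5 mm.
d/2f = 0.28522; arctan(0.28522) ≈ 15.9191°, so α ≈ 31.8382°.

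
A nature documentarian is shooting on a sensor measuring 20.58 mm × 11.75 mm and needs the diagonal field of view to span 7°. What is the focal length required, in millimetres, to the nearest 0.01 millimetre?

Sensor diagonal = √(20.58² + 11.75²) = √561.5989 ≈ 23.6981 mm.
From α = 2·arctan(d/2f) we get f = d / (2·tan(α/2)).
With d = 23.6981 mm and α/2 = 3.5°, tan(α/2) ≈ 0.06116, so f ≈ 23.6981 / 0.12233 ≈ 193.7301 mm.

193.73 mm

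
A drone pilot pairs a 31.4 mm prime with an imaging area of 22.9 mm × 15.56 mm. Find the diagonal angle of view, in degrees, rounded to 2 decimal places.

47.58°

Sensor diagonal = √(22.9² + 15.56²) = √766.5236 ≈ 27.6862 mm.
Angle of view α = 2·arctan(d/2f) with d = 27.6862 mm and f = 31.4 mm.
d/2f = 0.44086; arctan(0.44086) ≈ 23.7909°, so α ≈ 47.5818°.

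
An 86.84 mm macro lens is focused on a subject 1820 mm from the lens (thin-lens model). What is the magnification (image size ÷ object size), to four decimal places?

Thin lens: 1/f = 1/dₒ + 1/dᵢ → 1/dᵢ = 1/86.84 − 1/1820 = 0.0109660 mm⁻¹, so dᵢ ≈ 91.1911 mm.
Magnification m = dᵢ/dₒ = 91.1911/1820 ≈ 0.05011.

0.0501×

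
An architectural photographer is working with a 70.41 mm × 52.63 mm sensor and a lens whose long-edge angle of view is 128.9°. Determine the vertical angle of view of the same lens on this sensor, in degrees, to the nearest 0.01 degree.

114.80°

From the long-edge AOV: f = 70.41 / (2·tan(64.45°)) = 70.41 / 4.18369 ≈ 16.8297 mm.
Vertical AOV = 2·arctan(52.63 / (2 × 16.8297)) = 2·arctan(1.56361) ≈ 114.7984°.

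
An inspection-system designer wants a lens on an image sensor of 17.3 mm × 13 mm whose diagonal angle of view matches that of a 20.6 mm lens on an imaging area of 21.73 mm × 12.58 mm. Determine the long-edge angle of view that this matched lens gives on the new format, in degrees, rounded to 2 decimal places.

51.95°

Sensor diagonal = √(21.73² + 12.58²) = √630.4493 ≈ 25.1087 mm.
Sensor diagonal = √(17.3² + 13²) = √468.2900 ≈ 21.6400 mm.
Equal diagonal AOV ⇒ f₂ = f₁ · 21.6400/25.1087 = 20.6 × 0.86185 ≈ 17.7541 mm.
Long-edge AOV on the new format = 2·arctan(17.3 / (2 × 17.7541)) = 2·arctan(0.48721) ≈ 51.9516°.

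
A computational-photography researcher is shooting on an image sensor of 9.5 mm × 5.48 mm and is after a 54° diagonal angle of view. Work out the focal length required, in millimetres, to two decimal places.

10.76 mm

Sensor diagonal = √(9.5² + 5.48²) = √120.2804 ≈ 10.9672 mm.
From α = 2·arctan(d/2f) we get f = d / (2·tan(α/2)).
With d = 10.9672 mm and α/2 = 27°, tan(α/2) ≈ 0.50953, so f ≈ 10.9672 / 1.01905 ≈ 10.7622 mm.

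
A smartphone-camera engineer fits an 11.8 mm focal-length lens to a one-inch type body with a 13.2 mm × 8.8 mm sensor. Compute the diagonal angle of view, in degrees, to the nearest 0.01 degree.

67.82°

Sensor diagonal = √(13.2² + 8.8²) = √251.6800 ≈ 15.8644 mm.
Angle of view α = 2·arctan(d/2f) with d = 15.8644 mm and f = 11.8 mm.
d/2f = 0.67222; arctan(0.67222) ≈ 33.9098°, so α ≈ 67.8197°.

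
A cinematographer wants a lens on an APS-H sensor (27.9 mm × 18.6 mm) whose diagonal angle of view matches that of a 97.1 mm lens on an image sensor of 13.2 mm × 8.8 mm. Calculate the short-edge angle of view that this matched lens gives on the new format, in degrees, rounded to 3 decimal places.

5.189°

Sensor diagonal = √(13.2² + 8.8²) = √251.6800 ≈ 15.8644 mm.
Sensor diagonal = √(27.9² + 18.6²) = √1124.3700 ≈ 33.5316 mm.
Equal diagonal AOV ⇒ f₂ = f₁ · 33.5316/15.8644 = 97.1 × 2.11364 ≈ 205.2341 mm.
Short-edge AOV on the new format = 2·arctan(18.6 / (2 × 205.2341)) = 2·arctan(0.04531) ≈ 5.1891°.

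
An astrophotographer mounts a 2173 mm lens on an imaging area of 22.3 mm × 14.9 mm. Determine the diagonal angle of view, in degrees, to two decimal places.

0.71°

Sensor diagonal = √(22.3² + 14.9²) = √719.3000 ≈ 26.8198 mm.
Angle of view α = 2·arctan(d/2f) with d = 26.8198 mm and f = 2173 mm.
d/2f = 0.00617; arctan(0.00617) ≈ 0.3536°, so α ≈ 0.7072°.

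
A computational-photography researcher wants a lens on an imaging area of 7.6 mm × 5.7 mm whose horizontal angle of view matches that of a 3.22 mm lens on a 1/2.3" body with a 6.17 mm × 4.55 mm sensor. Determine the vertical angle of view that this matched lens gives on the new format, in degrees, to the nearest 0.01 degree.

Equal horizontal AOV ⇒ f₂ = f₁ · 7.6/6.17 = 3.22 × 1.23177 ≈ 3.9663 mm.
Vertical AOV on the new format = 2·arctan(5.7 / (2 × 3.9663)) = 2·arctan(0.71856) ≈ 71.3987°.

71.40°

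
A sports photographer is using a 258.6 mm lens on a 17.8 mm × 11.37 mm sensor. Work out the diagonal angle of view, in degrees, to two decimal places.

Sensor diagonal = √(17.8² + 11.37²) = √446.1169 ≈ 21.1215 mm.
Angle of view α = 2·arctan(d/2f) with d = 21.1215 mm and f = 258.6 mm.
d/2f = 0.04084; arctan(0.04084) ≈ 2.3386°, so α ≈ 4.6771°.

4.68°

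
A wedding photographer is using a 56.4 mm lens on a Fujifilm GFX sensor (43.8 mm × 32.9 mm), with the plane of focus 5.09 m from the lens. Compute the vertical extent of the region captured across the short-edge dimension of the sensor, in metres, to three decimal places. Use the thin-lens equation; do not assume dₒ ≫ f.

2.936 m

dₒ: 5.09 m = 5090 mm.
Similar triangles through the lens centre give W/dₒ = h/dᵢ; with 1/f = 1/dₒ + 1/dᵢ this gives W = h·(dₒ − f)/f.
W = 32.9 mm × (5090 − 56.4) / 56.4 = 32.9 × 89.2482 ≈ 2936.267 mm = 2.93627 m.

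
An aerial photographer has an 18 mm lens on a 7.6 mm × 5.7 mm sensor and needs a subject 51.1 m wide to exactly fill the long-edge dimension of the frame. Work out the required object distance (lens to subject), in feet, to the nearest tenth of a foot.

397.1 ft

W: 51.1 m = 51100 mm.
Magnification m = w/W = dᵢ/dₒ; combined with 1/f = 1/dₒ + 1/dᵢ this gives dₒ = f·(1 + W/w).
dₒ = 18 mm × (1 + 51100/7.6) = 18 × 6724.6842 ≈ 121044.316 mm = 121044.316/304.8 ft = 397.127 ft.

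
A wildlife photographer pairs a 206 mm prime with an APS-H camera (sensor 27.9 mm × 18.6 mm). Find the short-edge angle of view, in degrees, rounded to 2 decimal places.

5.17°

Angle of view α = 2·arctan(h/2f) with h = 18.6 mm and f = 206 mm.
h/2f = 0.04515; arctan(0.04515) ≈ 2.5849°, so α ≈ 5.1698°.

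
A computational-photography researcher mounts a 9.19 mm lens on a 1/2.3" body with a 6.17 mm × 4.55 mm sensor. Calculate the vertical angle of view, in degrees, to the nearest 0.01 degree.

Angle of view α = 2·arctan(h/2f) with h = 4.55 mm and f = 9.19 mm.
h/2f = 0.24755; arctan(0.24755) ≈ 13.9041°, so α ≈ 27.8083°.

27.81°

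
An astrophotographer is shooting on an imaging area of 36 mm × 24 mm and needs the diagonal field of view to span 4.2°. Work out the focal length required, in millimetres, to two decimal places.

589.97 mm

Sensor diagonal = √(36² + 24²) = √1872.0000 ≈ 43.2666 mm.
From α = 2·arctan(d/2f) we get f = d / (2·tan(α/2)).
With d = 43.2666 mm and α/2 = 2.1°, tan(α/2) ≈ 0.03667, so f ≈ 43.2666 / 0.07334 ≈ 589.9724 mm.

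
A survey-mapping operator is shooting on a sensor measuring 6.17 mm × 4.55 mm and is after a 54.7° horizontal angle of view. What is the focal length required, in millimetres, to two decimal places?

5.96 mm

From α = 2·arctan(w/2f) we get f = w / (2·tan(α/2)).
With w = 6.17 mm and α/2 = 27.35°, tan(α/2) ≈ 0.51724, so f ≈ 6.17 / 1.03449 ≈ 5.9643 mm.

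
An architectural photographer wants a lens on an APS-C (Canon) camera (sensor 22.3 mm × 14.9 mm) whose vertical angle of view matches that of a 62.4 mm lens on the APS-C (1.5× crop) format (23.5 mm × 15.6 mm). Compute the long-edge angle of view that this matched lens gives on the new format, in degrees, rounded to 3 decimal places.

21.193°

Equal vertical AOV ⇒ f₂ = f₁ · 14.9/15.6 = 62.4 × 0.95513 ≈ 59.6000 mm.
Long-edge AOV on the new format = 2·arctan(22.3 / (2 × 59.6000)) = 2·arctan(0.18708) ≈ 21.1929°.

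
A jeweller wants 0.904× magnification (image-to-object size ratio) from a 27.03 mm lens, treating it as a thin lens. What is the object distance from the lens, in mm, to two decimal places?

With m = dᵢ/dₒ and 1/f = 1/dₒ + 1/dᵢ, substituting dᵢ = m·dₒ gives 1/f = (1 + 1/m)/dₒ, hence dₒ = f·(1 + 1/m).
dₒ = 27.03 × (1 + 1/0.904) = 27.03 × 2.10619 ≈ 56.930 mm.

56.93 mm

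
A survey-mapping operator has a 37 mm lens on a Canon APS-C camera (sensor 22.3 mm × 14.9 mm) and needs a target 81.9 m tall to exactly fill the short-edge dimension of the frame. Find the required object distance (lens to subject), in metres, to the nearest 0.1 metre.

W: 81.9 m = 81900 mm.
Magnification m = h/W = dᵢ/dₒ; combined with 1/f = 1/dₒ + 1/dᵢ this gives dₒ = f·(1 + W/h).
dₒ = 37 mm × (1 + 81900/14.9) = 37 × 5497.6443 ≈ 203412.839 mm = 203.413 m.

203.4 m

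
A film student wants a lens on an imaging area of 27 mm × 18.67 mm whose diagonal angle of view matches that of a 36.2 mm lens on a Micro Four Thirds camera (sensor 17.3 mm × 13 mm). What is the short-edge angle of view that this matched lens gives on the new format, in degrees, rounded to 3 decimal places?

19.296°

Sensor diagonal = √(17.3² + 13²) = √468.2900 ≈ 21.6400 mm.
Sensor diagonal = √(27² + 18.67²) = √1077.5689 ≈ 32.8263 mm.
Equal diagonal AOV ⇒ f₂ = f₁ · 32.8263/21.6400 = 36.2 × 1.51693 ≈ 54.9128 mm.
Short-edge AOV on the new format = 2·arctan(18.67 / (2 × 54.9128)) = 2·arctan(0.17000) ≈ 19.2957°.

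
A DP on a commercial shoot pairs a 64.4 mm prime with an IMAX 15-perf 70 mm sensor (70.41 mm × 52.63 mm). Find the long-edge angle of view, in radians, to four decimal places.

1.0006 rad

Angle of view α = 2·arctan(w/2f) with w = 70.41 mm and f = 64.4 mm.
w/2f = 0.54666; arctan(0.54666) ≈ 0.5003 rad, so α ≈ 1.0006 rad.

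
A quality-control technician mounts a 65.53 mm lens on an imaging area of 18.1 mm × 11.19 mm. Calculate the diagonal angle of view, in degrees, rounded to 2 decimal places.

18.44°

Sensor diagonal = √(18.1² + 11.19²) = √452.8261 ≈ 21.2797 mm.
Angle of view α = 2·arctan(d/2f) with d = 21.2797 mm and f = 65.53 mm.
d/2f = 0.16237; arctan(0.16237) ≈ 9.2224°, so α ≈ 18.4448°.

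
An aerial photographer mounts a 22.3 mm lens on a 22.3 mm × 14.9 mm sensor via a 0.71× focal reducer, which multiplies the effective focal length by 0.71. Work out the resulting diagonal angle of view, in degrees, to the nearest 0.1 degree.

80.5°

Effective focal length f = 22.3 × 0.71 = 15.833 mm.
Sensor diagonal = √(22.3² + 14.9²) = √719.3000 ≈ 26.8198 mm.
α = 2·arctan(26.820 / (2 × 15.833)) = 2·arctan(0.84696) ≈ 80.5264°.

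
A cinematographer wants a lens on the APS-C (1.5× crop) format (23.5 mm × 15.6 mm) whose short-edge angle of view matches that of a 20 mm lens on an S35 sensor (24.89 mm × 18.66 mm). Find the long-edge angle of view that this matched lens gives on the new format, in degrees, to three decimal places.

70.195°

Equal short-edge AOV ⇒ f₂ = f₁ · 15.6/18.66 = 20 × 0.83601 ≈ 16.7203 mm.
Long-edge AOV on the new format = 2·arctan(23.5 / (2 × 16.7203)) = 2·arctan(0.70274) ≈ 70.1945°.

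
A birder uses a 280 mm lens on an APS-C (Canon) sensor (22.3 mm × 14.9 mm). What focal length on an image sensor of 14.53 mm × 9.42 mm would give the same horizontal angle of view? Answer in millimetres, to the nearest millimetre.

Equal angle of view means equal width/f ratio, so f₂ = f₁ · (width₂/width₁) = 280 × 14.53/22.3.
f₂ = 280 × 0.65157 ≈ 182.439 mm.

182 mm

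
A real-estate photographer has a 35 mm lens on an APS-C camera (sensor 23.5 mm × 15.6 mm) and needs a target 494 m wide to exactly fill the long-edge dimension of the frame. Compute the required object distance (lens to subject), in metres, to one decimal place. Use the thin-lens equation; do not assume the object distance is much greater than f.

W: 494 m = 494000 mm.
Magnification m = w/W = dᵢ/dₒ; combined with 1/f = 1/dₒ + 1/dᵢ this gives dₒ = f·(1 + W/w).
dₒ = 35 mm × (1 + 494000/23.5) = 35 × 21022.2766 ≈ 735779.681 mm = 735.78 m.

735.8 m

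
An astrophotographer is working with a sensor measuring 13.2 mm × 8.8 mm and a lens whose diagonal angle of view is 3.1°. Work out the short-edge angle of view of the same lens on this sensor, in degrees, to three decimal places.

1.720°

Sensor diagonal = √(13.2² + 8.8²) = √251.6800 ≈ 15.8644 mm.
From the diagonal AOV: f = 15.8644 / (2·tan(1.55°)) = 15.8644 / 0.05412 ≈ 293.1429 mm.
Short-edge AOV = 2·arctan(8.8 / (2 × 293.1429)) = 2·arctan(0.01501) ≈ 1.7199°.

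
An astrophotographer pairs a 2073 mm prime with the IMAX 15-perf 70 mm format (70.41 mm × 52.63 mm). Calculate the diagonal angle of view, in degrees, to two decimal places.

2.43°

Sensor diagonal = √(70.41² + 52.63²) = √7727.4850 ≈ 87.9061 mm.
Angle of view α = 2·arctan(d/2f) with d = 87.9061 mm and f = 2073 mm.
d/2f = 0.02120; arctan(0.02120) ≈ 1.2146°, so α ≈ 2.4293°.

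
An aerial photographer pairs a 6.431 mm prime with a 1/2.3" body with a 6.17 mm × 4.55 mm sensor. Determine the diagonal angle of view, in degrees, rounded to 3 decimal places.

Sensor diagonal = √(6.17² + 4.55²) = √58.7714 ≈ 7.6663 mm.
Angle of view α = 2·arctan(d/2f) with d = 7.6663 mm and f = 6.431 mm.
d/2f = 0.59604; arctan(0.59604) ≈ 30.7966°, so α ≈ 61.5932°.

61.593°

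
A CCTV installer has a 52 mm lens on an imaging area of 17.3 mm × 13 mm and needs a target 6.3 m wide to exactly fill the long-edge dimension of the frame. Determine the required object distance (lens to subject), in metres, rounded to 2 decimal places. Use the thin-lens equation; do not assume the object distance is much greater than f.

18.99 m

W: 6.3 m = 6300 mm.
Magnification m = w/W = dᵢ/dₒ; combined with 1/f = 1/dₒ + 1/dᵢ this gives dₒ = f·(1 + W/w).
dₒ = 52 mm × (1 + 6300/17.3) = 52 × 365.1618 ≈ 18988.416 mm = 18.9884 m.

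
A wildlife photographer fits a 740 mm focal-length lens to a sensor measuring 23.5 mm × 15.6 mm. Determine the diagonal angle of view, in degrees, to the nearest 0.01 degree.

2.18°

Sensor diagonal = √(23.5² + 15.6²) = √795.6100 ≈ 28.2066 mm.
Angle of view α = 2·arctan(d/2f) with d = 28.2066 mm and f = 740 mm.
d/2f = 0.01906; arctan(0.01906) ≈ 1.0918°, so α ≈ 2.1837°.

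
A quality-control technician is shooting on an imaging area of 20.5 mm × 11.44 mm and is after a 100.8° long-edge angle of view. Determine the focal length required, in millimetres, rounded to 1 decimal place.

8.5 mm

From α = 2·arctan(w/2f) we get f = w / (2·tan(α/2)).
With w = 20.5 mm and α/2 = 50.4°, tan(α/2) ≈ 1.20879, so f ≈ 20.5 / 2.41758 ≈ 8.4795 mm.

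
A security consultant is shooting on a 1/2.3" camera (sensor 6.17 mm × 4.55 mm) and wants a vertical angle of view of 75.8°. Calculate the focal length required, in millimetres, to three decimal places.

2.922 mm

From α = 2·arctan(h/2f) we get f = h / (2·tan(α/2)).
With h = 4.55 mm and α/2 = 37.9°, tan(α/2) ≈ 0.77848, so f ≈ 4.55 / 1.55696 ≈ 2.9224 mm.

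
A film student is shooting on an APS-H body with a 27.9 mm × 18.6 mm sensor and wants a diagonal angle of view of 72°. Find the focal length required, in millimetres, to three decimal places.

Sensor diagonal = √(27.9² + 18.6²) = √1124.3700 ≈ 33.5316 mm.
From α = 2·arctan(d/2f) we get f = d / (2·tan(α/2)).
With d = 33.5316 mm and α/2 = 36°, tan(α/2) ≈ 0.72654, so f ≈ 33.5316 / 1.45309 ≈ 23.0762 mm.

23.076 mm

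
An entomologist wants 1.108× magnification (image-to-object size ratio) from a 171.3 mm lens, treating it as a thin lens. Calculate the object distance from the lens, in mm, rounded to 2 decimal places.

With m = dᵢ/dₒ and 1/f = 1/dₒ + 1/dᵢ, substituting dᵢ = m·dₒ gives 1/f = (1 + 1/m)/dₒ, hence dₒ = f·(1 + 1/m).
dₒ = 171.3 × (1 + 1/1.108) = 171.3 × 1.90253 ≈ 325.903 mm.

325.90 mm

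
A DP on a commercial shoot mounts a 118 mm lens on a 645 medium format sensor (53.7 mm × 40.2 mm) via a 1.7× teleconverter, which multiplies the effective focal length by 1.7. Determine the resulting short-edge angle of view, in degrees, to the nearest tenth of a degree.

11.4°

Effective focal length f = 118 × 1.7 = 200.6 mm.
α = 2·arctan(40.2 / (2 × 200.6)) = 2·arctan(0.10020) ≈ 11.4438°.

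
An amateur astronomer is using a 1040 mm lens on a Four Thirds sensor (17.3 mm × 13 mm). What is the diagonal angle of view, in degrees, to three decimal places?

Sensor diagonal = √(17.3² + 13²) = √468.2900 ≈ 21.6400 mm.
Angle of view α = 2·arctan(d/2f) with d = 21.6400 mm and f = 1040 mm.
d/2f = 0.01040; arctan(0.01040) ≈ 0.5961°, so α ≈ 1.1922°.

1.192°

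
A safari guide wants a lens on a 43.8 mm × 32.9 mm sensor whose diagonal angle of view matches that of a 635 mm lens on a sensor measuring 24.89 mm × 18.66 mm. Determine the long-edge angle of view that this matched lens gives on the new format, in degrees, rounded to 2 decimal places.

2.24°

Sensor diagonal = √(24.89² + 18.66²) = √967.7077 ≈ 31.1080 mm.
Sensor diagonal = √(43.8² + 32.9²) = √3000.8500 ≈ 54.7800 mm.
Equal diagonal AOV ⇒ f₂ = f₁ · 54.7800/31.1080 = 635 × 1.76096 ≈ 1118.2110 mm.
Long-edge AOV on the new format = 2·arctan(43.8 / (2 × 1118.2110)) = 2·arctan(0.01958) ≈ 2.2440°.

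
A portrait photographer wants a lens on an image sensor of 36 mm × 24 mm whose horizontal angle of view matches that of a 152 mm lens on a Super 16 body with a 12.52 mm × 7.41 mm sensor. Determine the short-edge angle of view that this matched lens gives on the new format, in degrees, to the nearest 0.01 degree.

Equal horizontal AOV ⇒ f₂ = f₁ · 36/12.52 = 152 × 2.87540 ≈ 437.0607 mm.
Short-edge AOV on the new format = 2·arctan(24 / (2 × 437.0607)) = 2·arctan(0.02746) ≈ 3.1455°.

3.15°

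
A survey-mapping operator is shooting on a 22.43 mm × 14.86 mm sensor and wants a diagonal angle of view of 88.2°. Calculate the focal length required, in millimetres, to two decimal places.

Sensor diagonal = √(22.43² + 14.86²) = √723.9245 ≈ 26.9058 mm.
From α = 2·arctan(d/2f) we get f = d / (2·tan(α/2)).
With d = 26.9058 mm and α/2 = 44.1°, tan(α/2) ≈ 0.96907, so f ≈ 26.9058 / 1.93813 ≈ 13.8823 mm.

13.88 mm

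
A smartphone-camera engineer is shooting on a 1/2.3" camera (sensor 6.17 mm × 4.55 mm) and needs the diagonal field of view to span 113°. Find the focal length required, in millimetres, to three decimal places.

2.537 mm

Sensor diagonal = √(6.17² + 4.55²) = √58.7714 ≈ 7.6663 mm.
From α = 2·arctan(d/2f) we get f = d / (2·tan(α/2)).
With d = 7.6663 mm and α/2 = 56.5°, tan(α/2) ≈ 1.51084, so f ≈ 7.6663 / 3.02167 ≈ 2.5371 mm.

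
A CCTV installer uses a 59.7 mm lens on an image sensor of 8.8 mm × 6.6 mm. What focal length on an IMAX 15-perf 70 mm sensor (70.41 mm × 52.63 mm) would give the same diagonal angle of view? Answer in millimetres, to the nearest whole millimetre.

Sensor diagonal = √(8.8² + 6.6²) = √121.0000 ≈ 11.0000 mm.
Sensor diagonal = √(70.41² + 52.63²) = √7727.4850 ≈ 87.9061 mm.
Equal angle of view means equal diagonal/f ratio, so f₂ = f₁ · (diagonal₂/diagonal₁) = 59.7 × 87.9061/11.0000.
f₂ = 59.7 × 7.99146 ≈ 477.090 mm.

477 mm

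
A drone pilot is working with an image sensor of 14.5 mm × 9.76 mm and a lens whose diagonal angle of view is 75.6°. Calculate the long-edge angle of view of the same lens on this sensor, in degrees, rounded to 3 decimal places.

Sensor diagonal = √(14.5² + 9.76²) = √305.5076 ≈ 17.4788 mm.
From the diagonal AOV: f = 17.4788 / (2·tan(37.8°)) = 17.4788 / 1.55136 ≈ 11.2668 mm.
Long-edge AOV = 2·arctan(14.5 / (2 × 11.2668)) = 2·arctan(0.64349) ≈ 65.5215°.

65.521°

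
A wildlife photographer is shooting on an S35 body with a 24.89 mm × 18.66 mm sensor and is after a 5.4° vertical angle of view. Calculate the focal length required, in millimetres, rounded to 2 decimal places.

From α = 2·arctan(h/2f) we get f = h / (2·tan(α/2)).
With h = 18.66 mm and α/2 = 2.7°, tan(α/2) ≈ 0.04716, so f ≈ 18.66 / 0.09432 ≈ 197.8422 mm.

197.84 mm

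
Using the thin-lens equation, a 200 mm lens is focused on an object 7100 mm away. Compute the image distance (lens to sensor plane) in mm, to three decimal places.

205.797 mm

1/dᵢ = 1/f − 1/dₒ = 1/200 − 1/7100 = 0.0048592 mm⁻¹.
dᵢ = 1/0.0048592 ≈ 205.7971 mm.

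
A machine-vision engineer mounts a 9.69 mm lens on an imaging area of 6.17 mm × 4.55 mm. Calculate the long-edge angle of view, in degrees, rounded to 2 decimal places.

35.32°

Angle of view α = 2·arctan(w/2f) with w = 6.17 mm and f = 9.69 mm.
w/2f = 0.31837; arctan(0.31837) ≈ 17.6599°, so α ≈ 35.3198°.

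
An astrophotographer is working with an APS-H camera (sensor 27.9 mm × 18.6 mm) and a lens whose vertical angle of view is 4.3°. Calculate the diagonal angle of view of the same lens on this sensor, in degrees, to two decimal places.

From the vertical AOV: f = 18.6 / (2·tan(2.15°)) = 18.6 / 0.07508 ≈ 247.7212 mm.
Sensor diagonal = √(27.9² + 18.6²) = √1124.3700 ≈ 33.5316 mm.
Diagonal AOV = 2·arctan(33.5316 / (2 × 247.7212)) = 2·arctan(0.06768) ≈ 7.7438°.

7.74°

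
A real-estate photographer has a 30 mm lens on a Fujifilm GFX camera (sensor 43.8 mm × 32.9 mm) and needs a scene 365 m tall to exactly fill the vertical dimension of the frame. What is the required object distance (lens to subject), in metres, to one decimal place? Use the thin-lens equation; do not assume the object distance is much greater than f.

W: 365 m = 365000 mm.
Magnification m = h/W = dᵢ/dₒ; combined with 1/f = 1/dₒ + 1/dᵢ this gives dₒ = f·(1 + W/h).
dₒ = 30 mm × (1 + 365000/32.9) = 30 × 11095.2249 ≈ 332856.748 mm = 332.857 m.

332.9 m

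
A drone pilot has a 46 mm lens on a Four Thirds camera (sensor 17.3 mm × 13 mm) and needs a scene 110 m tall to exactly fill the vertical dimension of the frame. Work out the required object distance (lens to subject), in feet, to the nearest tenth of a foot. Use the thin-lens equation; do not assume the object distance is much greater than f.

1277.2 ft

W: 110 m = 110000 mm.
Magnification m = h/W = dᵢ/dₒ; combined with 1/f = 1/dₒ + 1/dᵢ this gives dₒ = f·(1 + W/h).
dₒ = 46 mm × (1 + 110000/13) = 46 × 8462.5385 ≈ 389276.769 mm = 389276.769/304.8 ft = 1277.15 ft.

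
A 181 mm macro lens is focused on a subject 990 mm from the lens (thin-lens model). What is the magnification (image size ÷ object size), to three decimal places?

0.224×

Thin lens: 1/f = 1/dₒ + 1/dᵢ → 1/dᵢ = 1/181 − 1/990 = 0.0045148 mm⁻¹, so dᵢ ≈ 221.4957 mm.
Magnification m = dᵢ/dₒ = 221.4957/990 ≈ 0.22373.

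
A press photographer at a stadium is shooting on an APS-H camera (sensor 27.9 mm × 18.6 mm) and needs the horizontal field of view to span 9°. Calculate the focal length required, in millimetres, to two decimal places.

177.25 mm

From α = 2·arctan(w/2f) we get f = w / (2·tan(α/2)).
With w = 27.9 mm and α/2 = 4.5°, tan(α/2) ≈ 0.07870, so f ≈ 27.9 / 0.15740 ≈ 177.2516 mm.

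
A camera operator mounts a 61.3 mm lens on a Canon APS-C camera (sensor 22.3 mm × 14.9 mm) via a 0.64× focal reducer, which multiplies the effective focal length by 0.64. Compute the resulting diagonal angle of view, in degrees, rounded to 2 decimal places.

37.74°

Effective focal length f = 61.3 × 0.64 = 39.232 mm.
Sensor diagonal = √(22.3² + 14.9²) = √719.3000 ≈ 26.8198 mm.
α = 2·arctan(26.820 / (2 × 39.232)) = 2·arctan(0.34181) ≈ 37.7419°.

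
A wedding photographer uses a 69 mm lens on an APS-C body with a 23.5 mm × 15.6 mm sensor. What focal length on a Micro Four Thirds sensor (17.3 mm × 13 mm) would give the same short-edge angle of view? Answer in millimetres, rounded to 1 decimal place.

57.5 mm

Equal angle of view means equal height/f ratio, so f₂ = f₁ · (height₂/height₁) = 69 × 13/15.6.
f₂ = 69 × 0.83333 ≈ 57.500 mm.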